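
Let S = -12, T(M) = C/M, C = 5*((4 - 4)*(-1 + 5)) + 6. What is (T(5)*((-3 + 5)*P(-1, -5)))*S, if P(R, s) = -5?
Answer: 144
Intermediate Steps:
C = 6 (C = 5*(0*4) + 6 = 5*0 + 6 = 0 + 6 = 6)
T(M) = 6/M
(T(5)*((-3 + 5)*P(-1, -5)))*S = ((6/5)*((-3 + 5)*(-5)))*(-12) = ((6*(⅕))*(2*(-5)))*(-12) = ((6/5)*(-10))*(-12) = -12*(-12) = 144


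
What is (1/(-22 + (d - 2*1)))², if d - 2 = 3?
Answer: 1/361 ≈ 0.0027701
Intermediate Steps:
d = 5 (d = 2 + 3 = 5)
(1/(-22 + (d - 2*1)))² = (1/(-22 + (5 - 2*1)))² = (1/(-22 + (5 - 2)))² = (1/(-22 + 3))² = (1/(-19))² = (-1/19)² = 1/361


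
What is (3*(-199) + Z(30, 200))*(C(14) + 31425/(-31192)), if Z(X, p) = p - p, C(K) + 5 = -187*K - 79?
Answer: 50334388773/31192 ≈ 1.6137e+6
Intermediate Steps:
C(K) = -84 - 187*K (C(K) = -5 + (-187*K - 79) = -5 + (-79 - 187*K) = -84 - 187*K)
Z(X, p) = 0
(3*(-199) + Z(30, 200))*(C(14) + 31425/(-31192)) = (3*(-199) + 0)*((-84 - 187*14) + 31425/(-31192)) = (-597 + 0)*((-84 - 2618) + 31425*(-1/31192)) = -597*(-2702 - 31425/31192) = -597*(-84312209/31192) = 50334388773/31192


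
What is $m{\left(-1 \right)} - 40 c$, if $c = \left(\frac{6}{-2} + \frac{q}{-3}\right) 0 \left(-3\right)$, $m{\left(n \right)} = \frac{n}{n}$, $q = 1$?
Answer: $1$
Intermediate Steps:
$m{\left(n \right)} = 1$
$c = 0$ ($c = \left(\frac{6}{-2} + 1 \frac{1}{-3}\right) 0 \left(-3\right) = \left(6 \left(- \frac{1}{2}\right) + 1 \left(- \frac{1}{3}\right)\right) 0 \left(-3\right) = \left(-3 - \frac{1}{3}\right) 0 \left(-3\right) = \left(- \frac{10}{3}\right) 0 \left(-3\right) = 0 \left(-3\right) = 0$)
$m{\left(-1 \right)} - 40 c = 1 - 0 = 1 + 0 = 1$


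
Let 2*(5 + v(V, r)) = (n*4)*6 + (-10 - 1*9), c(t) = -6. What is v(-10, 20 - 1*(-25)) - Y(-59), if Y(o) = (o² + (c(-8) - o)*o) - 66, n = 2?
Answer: -557/2 ≈ -278.50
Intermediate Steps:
v(V, r) = 19/2 (v(V, r) = -5 + ((2*4)*6 + (-10 - 1*9))/2 = -5 + (8*6 + (-10 - 9))/2 = -5 + (48 - 19)/2 = -5 + (½)*29 = -5 + 29/2 = 19/2)
Y(o) = -66 + o² + o*(-6 - o) (Y(o) = (o² + (-6 - o)*o) - 66 = (o² + o*(-6 - o)) - 66 = -66 + o² + o*(-6 - o))
v(-10, 20 - 1*(-25)) - Y(-59) = 19/2 - (-66 - 6*(-59)) = 19/2 - (-66 + 354) = 19/2 - 1*288 = 19/2 - 288 = -557/2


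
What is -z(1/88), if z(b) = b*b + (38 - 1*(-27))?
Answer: -503361/7744 ≈ -65.000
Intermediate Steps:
z(b) = 65 + b**2 (z(b) = b**2 + (38 + 27) = b**2 + 65 = 65 + b**2)
-z(1/88) = -(65 + (1/88)**2) = -(65 + 1/7744) = -1*503361/7744 = -503361/7744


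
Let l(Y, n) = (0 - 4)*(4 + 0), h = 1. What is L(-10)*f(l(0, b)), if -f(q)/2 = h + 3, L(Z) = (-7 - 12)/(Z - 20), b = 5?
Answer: -76/15 ≈ -5.0667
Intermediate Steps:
l(Y, n) = -16 (l(Y, n) = -4*4 = -16)
L(Z) = -19/(-20 + Z)
f(q) = -8 (f(q) = -2*(1 + 3) = -2*4 = -8)
L(-10)*f(l(0, b)) = -19/(-20 - 10)*(-8) = -19/(-30)*(-8) = -19*(-1/30)*(-8) = (19/30)*(-8) = -76/15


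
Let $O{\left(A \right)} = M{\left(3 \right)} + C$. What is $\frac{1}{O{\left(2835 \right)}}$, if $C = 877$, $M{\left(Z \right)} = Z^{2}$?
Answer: $\frac{1}{886} \approx 0.0011287$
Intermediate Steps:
$O{\left(A \right)} = 886$ ($O{\left(A \right)} = 3^{2} + 877 = 9 + 877 = 886$)
$\frac{1}{O{\left(2835 \right)}} = \frac{1}{886}$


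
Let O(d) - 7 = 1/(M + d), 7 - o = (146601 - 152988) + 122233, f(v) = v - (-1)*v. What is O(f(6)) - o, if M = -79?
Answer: 7761681/67 ≈ 1.1585e+5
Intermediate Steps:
f(v) = 2*v (f(v) = v + v = 2*v)
o = -115839 (o = 7 - ((146601 - 152988) + 122233) = 7 - (-6387 + 122233) = 7 - 1*115846 = 7 - 115846 = -115839)
O(d) = 7 + 1/(-79 + d)
O(f(6)) - o = (-552 + 7*(2*6))/(-79 + 2*6) - 1*(-115839) = (-552 + 7*12)/(-79 + 12) + 115839 = (-552 + 84)/(-67) + 115839 = -1/67*(-468) + 115839 = 468/67 + 115839 = 7761681/67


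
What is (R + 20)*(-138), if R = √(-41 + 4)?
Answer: -2760 - 138*I*√37 ≈ -2760.0 - 839.42*I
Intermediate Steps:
R = I*√37 (R = √(-37) = I*√37 ≈ 6.0828*I)
(R + 20)*(-138) = (I*√37 + 20)*(-138) = (20 + I*√37)*(-138) = -2760 - 138*I*√37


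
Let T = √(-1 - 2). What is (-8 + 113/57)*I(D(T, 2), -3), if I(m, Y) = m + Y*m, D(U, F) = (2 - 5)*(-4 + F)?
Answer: 1372/19 ≈ 72.211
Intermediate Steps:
T = I*√3 (T = √(-3) = I*√3 ≈ 1.732*I)
D(U, F) = 12 - 3*F (D(U, F) = -3*(-4 + F) = 12 - 3*F)
(-8 + 113/57)*I(D(T, 2), -3) = (-8 + 113/57)*((12 - 3*2)*(1 - 3)) = (-8 + 113*(1/57))*((12 - 6)*(-2)) = (-8 + 113/57)*(6*(-2)) = -343/57*(-12) = 1372/19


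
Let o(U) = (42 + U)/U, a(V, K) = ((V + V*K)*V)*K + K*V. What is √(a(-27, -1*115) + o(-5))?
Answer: √239007190/5 ≈ 3092.0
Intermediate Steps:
a(V, K) = K*V + K*V*(V + K*V) (a(V, K) = ((V + K*V)*V)*K + K*V = (V*(V + K*V))*K + K*V = K*V*(V + K*V) + K*V = K*V + K*V*(V + K*V))
o(U) = (42 + U)/U
√(a(-27, -1*115) + o(-5)) = √(-1*115*(-27)*(1 - 27 - 1*115*(-27)) + (42 - 5)/(-5)) = √(-115*(-27)*(1 - 27 - 115*(-27)) - ⅕*37) = √(-115*(-27)*(1 - 27 + 3105) - 37/5) = √(-115*(-27)*3079 - 37/5) = √(9560295 - 37/5) = √(47801438/5) = √239007190/5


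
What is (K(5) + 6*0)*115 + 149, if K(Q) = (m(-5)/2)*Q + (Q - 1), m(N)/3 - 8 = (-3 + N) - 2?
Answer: -1116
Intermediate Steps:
m(N) = 9 + 3*N (m(N) = 24 + 3*((-3 + N) - 2) = 24 + 3*(-5 + N) = 24 + (-15 + 3*N) = 9 + 3*N)
K(Q) = -1 - 2*Q (K(Q) = ((9 + 3*(-5))/2)*Q + (Q - 1) = ((9 - 15)*(½))*Q + (-1 + Q) = (-6*½)*Q + (-1 + Q) = -3*Q + (-1 + Q) = -1 - 2*Q)
(K(5) + 6*0)*115 + 149 = ((-1 - 2*5) + 6*0)*115 + 149 = ((-1 - 10) + 0)*115 + 149 = (-11 + 0)*115 + 149 = -11*115 + 149 = -1265 + 149 = -1116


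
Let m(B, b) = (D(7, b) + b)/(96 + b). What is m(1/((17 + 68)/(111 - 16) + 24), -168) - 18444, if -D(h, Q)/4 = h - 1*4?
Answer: -36883/2 ≈ -18442.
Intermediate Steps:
D(h, Q) = 16 - 4*h (D(h, Q) = -4*(h - 1*4) = -4*(h - 4) = -4*(-4 + h) = 16 - 4*h)
m(B, b) = (-12 + b)/(96 + b) (m(B, b) = ((16 - 4*7) + b)/(96 + b) = ((16 - 28) + b)/(96 + b) = (-12 + b)/(96 + b))
m(1/((17 + 68)/(111 - 16) + 24), -168) - 18444 = (-12 - 168)/(96 - 168) - 18444 = -180/(-72) - 18444 = -1/72*(-180) - 18444 = 5/2 - 18444 = -36883/2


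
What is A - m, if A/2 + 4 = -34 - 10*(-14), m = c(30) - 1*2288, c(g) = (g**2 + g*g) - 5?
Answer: 697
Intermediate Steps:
c(g) = -5 + 2*g**2 (c(g) = (g**2 + g**2) - 5 = 2*g**2 - 5 = -5 + 2*g**2)
m = -493 (m = (-5 + 2*30**2) - 1*2288 = (-5 + 2*900) - 2288 = (-5 + 1800) - 2288 = 1795 - 2288 = -493)
A = 204 (A = -8 + 2*(-34 - 10*(-14)) = -8 + 2*(-34 + 140) = -8 + 2*106 = -8 + 212 = 204)
A - m = 204 - 1*(-493) = 204 + 493 = 697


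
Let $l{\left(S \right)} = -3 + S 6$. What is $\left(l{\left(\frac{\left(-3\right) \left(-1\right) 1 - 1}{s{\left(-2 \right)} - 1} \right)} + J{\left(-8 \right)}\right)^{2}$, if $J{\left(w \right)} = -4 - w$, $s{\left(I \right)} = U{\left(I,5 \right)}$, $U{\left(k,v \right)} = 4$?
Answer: $25$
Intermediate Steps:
$s{\left(I \right)} = 4$
$l{\left(S \right)} = -3 + 6 S$
$\left(l{\left(\frac{\left(-3\right) \left(-1\right) 1 - 1}{s{\left(-2 \right)} - 1} \right)} + J{\left(-8 \right)}\right)^{2} = \left(\left(-3 + 6 \frac{\left(-3\right) \left(-1\right) 1 - 1}{4 - 1}\right) - -4\right)^{2} = \left(\left(-3 + 6 \frac{3 \cdot 1 - 1}{3}\right) + \left(-4 + 8\right)\right)^{2} = \left(\left(-3 + 6 \left(3 - 1\right) \frac{1}{3}\right) + 4\right)^{2} = \left(\left(-3 + 6 \cdot 2 \cdot \frac{1}{3}\right) + 4\right)^{2} = \left(\left(-3 + 6 \cdot \frac{2}{3}\right) + 4\right)^{2} = \left(\left(-3 + 4\right) + 4\right)^{2} = \left(1 + 4\right)^{2} = 5^{2} = 25$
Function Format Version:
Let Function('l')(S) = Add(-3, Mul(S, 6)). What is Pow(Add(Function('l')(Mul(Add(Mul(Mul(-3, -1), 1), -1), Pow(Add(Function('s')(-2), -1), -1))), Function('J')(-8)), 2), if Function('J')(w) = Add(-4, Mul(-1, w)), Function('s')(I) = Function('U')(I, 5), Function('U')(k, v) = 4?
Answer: 25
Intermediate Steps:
Function('s')(I) = 4
Function('l')(S) = Add(-3, Mul(6, S))
Pow(Add(Function('l')(Mul(Add(Mul(Mul(-3, -1), 1), -1), Pow(Add(Function('s')(-2), -1), -1))), Function('J')(-8)), 2) = Pow(Add(Add(-3, Mul(6, Mul(Add(Mul(Mul(-3, -1), 1), -1), Pow(Add(4, -1), -1)))), Add(-4, Mul(-1, -8))), 2) = Pow(Add(Add(-3, Mul(6, Mul(Add(Mul(3, 1), -1), Pow(3, -1)))), Add(-4, 8)), 2) = Pow(Add(Add(-3, Mul(6, Mul(Add(3, -1), Rational(1, 3)))), 4), 2) = Pow(Add(Add(-3, Mul(6, Mul(2, Rational(1, 3)))), 4), 2) = Pow(Add(Add(-3, Mul(6, Rational(2, 3))), 4), 2) = Pow(Add(Add(-3, 4), 4), 2) = Pow(Add(1, 4), 2) = Pow(5, 2) = 25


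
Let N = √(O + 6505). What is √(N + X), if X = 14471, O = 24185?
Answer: √(14471 + 3*√3410) ≈ 121.02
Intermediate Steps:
N = 3*√3410 (N = √(24185 + 6505) = √30690 = 3*√3410 ≈ 175.19)
√(N + X) = √(3*√3410 + 14471) = √(14471 + 3*√3410)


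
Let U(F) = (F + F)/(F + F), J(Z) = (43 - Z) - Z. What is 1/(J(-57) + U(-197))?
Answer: 1/158 ≈ 0.0063291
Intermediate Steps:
J(Z) = 43 - 2*Z
U(F) = 1 (U(F) = (2*F)/((2*F)) = (2*F)*(1/(2*F)) = 1)
1/(J(-57) + U(-197)) = 1/((43 - 2*(-57)) + 1) = 1/((43 + 114) + 1) = 1/(157 + 1) = 1/158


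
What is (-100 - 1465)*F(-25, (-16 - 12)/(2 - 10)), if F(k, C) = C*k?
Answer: 273875/2 ≈ 1.3694e+5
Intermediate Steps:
(-100 - 1465)*F(-25, (-16 - 12)/(2 - 10)) = (-100 - 1465)*(((-16 - 12)/(2 - 10))*(-25)) = -1565*(-28/(-8))*(-25) = -1565*(-28*(-⅛))*(-25) = -10955*(-25)/2 = -1565*(-175/2) = 273875/2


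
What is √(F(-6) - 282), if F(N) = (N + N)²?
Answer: I*√138 ≈ 11.747*I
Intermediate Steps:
F(N) = 4*N² (F(N) = (2*N)² = 4*N²)
√(F(-6) - 282) = √(4*(-6)² - 282) = √(4*36 - 282) = √(144 - 282) = √(-138) = I*√138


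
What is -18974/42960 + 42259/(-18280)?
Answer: -75499/27420 ≈ -2.7534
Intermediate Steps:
-18974/42960 + 42259/(-18280) = -18974*1/42960 + 42259*(-1/18280) = -53/120 - 42259/18280 = -75499/27420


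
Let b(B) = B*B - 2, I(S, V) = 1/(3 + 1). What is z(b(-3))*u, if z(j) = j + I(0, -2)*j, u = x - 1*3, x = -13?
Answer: -140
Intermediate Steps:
I(S, V) = 1/4
b(B) = -2 + B**2 (b(B) = B**2 - 2 = -2 + B**2)
u = -16 (u = -13 - 1*3 = -13 - 3 = -16)
z(j) = 5*j/4 (z(j) = j + j/4 = 5*j/4)
z(b(-3))*u = (5*(-2 + (-3)**2)/4)*(-16) = (5*(-2 + 9)/4)*(-16) = ((5/4)*7)*(-16) = (35/4)*(-16) = -140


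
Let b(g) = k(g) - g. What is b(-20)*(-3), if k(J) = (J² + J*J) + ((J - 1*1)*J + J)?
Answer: -3660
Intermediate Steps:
k(J) = J + 2*J² + J*(-1 + J) (k(J) = (J² + J²) + ((J - 1)*J + J) = 2*J² + ((-1 + J)*J + J) = 2*J² + (J*(-1 + J) + J) = 2*J² + (J + J*(-1 + J)) = J + 2*J² + J*(-1 + J))
b(g) = -g + 3*g² (b(g) = 3*g² - g = -g + 3*g²)
b(-20)*(-3) = -20*(-1 + 3*(-20))*(-3) = -20*(-1 - 60)*(-3) = -20*(-61)*(-3) = 1220*(-3) = -3660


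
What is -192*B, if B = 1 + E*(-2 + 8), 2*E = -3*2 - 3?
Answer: 4992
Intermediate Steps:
E = -9/2 (E = (-3*2 - 3)/2 = (-6 - 3)/2 = (1/2)*(-9) = -9/2 ≈ -4.5000)
B = -26 (B = 1 - 9*(-2 + 8)/2 = 1 - 9/2*6 = 1 - 27 = -26)
-192*B = -192*(-26) = 4992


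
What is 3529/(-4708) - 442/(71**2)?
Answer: -19870625/23733028 ≈ -0.83726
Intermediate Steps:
3529/(-4708) - 442/(71**2) = 3529*(-1/4708) - 442/5041 = -3529/4708 - 442*1/5041 = -3529/4708 - 442/5041 = -19870625/23733028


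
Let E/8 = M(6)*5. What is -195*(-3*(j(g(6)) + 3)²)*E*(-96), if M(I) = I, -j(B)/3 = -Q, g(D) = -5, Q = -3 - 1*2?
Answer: -1940889600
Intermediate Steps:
Q = -5 (Q = -3 - 2 = -5)
j(B) = -15 (j(B) = -(-3)*(-5) = -3*5 = -15)
E = 240 (E = 8*(6*5) = 8*30 = 240)
-195*(-3*(j(g(6)) + 3)²)*E*(-96) = -195*(-3*(-15 + 3)²)*240*(-96) = -195*(-3*(-12)²)*240*(-96) = -195*(-3*144)*240*(-96) = -(-84240)*240*(-96) = -195*(-103680)*(-96) = 20217600*(-96) = -1940889600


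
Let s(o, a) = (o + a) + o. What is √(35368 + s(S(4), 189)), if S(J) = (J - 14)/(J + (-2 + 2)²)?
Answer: 4*√2222 ≈ 188.55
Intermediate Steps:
S(J) = (-14 + J)/J (S(J) = (-14 + J)/(J + 0²) = (-14 + J)/(J + 0) = (-14 + J)/J)
s(o, a) = a + 2*o (s(o, a) = (a + o) + o = a + 2*o)
√(35368 + s(S(4), 189)) = √(35368 + (189 + 2*((-14 + 4)/4))) = √(35368 + (189 + 2*((¼)*(-10)))) = √(35368 + (189 + 2*(-5/2))) = √(35368 + (189 - 5)) = √(35368 + 184) = √35552 = 4*√2222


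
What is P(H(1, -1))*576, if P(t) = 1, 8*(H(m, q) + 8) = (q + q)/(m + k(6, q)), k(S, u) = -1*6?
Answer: 576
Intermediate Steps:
k(S, u) = -6
H(m, q) = -8 + q/(4*(-6 + m)) (H(m, q) = -8 + ((q + q)/(m - 6))/8 = -8 + ((2*q)/(-6 + m))/8 = -8 + (2*q/(-6 + m))/8 = -8 + q/(4*(-6 + m)))
P(H(1, -1))*576 = 1*576 = 576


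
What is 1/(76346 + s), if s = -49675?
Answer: 1/26671 ≈ 3.7494e-5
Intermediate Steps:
1/(76346 + s) = 1/(76346 - 49675) = 1/26671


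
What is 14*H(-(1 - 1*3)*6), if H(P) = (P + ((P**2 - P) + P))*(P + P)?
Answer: 52416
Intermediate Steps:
H(P) = 2*P*(P + P**2) (H(P) = (P + P**2)*(2*P) = 2*P*(P + P**2))
14*H(-(1 - 1*3)*6) = 14*(2*(-(1 - 1*3)*6)**2*(1 - (1 - 1*3)*6)) = 14*(2*(-(1 - 3)*6)**2*(1 - (1 - 3)*6)) = 14*(2*(-1*(-2)*6)**2*(1 - 1*(-2)*6)) = 14*(2*(2*6)**2*(1 + 2*6)) = 14*(2*12**2*(1 + 12)) = 14*(2*144*13) = 14*3744 = 52416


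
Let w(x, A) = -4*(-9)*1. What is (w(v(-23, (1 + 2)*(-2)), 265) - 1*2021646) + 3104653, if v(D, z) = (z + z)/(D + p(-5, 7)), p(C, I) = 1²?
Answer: 1083043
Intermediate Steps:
p(C, I) = 1
v(D, z) = 2*z/(1 + D) (v(D, z) = (z + z)/(D + 1) = (2*z)/(1 + D) = 2*z/(1 + D))
w(x, A) = 36 (w(x, A) = 36*1 = 36)
(w(v(-23, (1 + 2)*(-2)), 265) - 1*2021646) + 3104653 = (36 - 1*2021646) + 3104653 = (36 - 2021646) + 3104653 = -2021610 + 3104653 = 1083043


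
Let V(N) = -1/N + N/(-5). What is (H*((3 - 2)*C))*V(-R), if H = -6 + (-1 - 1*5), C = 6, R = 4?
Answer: -378/5 ≈ -75.600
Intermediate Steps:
V(N) = -1/N - N/5 (V(N) = -1/N + N*(-1/5) = -1/N - N/5)
H = -12 (H = -6 + (-1 - 5) = -6 - 6 = -12)
(H*((3 - 2)*C))*V(-R) = (-12*(3 - 2)*6)*(-1/((-1*4)) - (-1)*4/5) = (-12*6)*(-1/(-4) - 1/5*(-4)) = (-12*6)*(-1*(-1/4) + 4/5) = -72*(1/4 + 4/5) = -72*21/20 = -378/5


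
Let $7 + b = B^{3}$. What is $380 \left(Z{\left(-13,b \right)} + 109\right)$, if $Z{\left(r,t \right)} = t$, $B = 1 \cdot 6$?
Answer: $120840$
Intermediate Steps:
$B = 6$
$b = 209$ ($b = -7 + 6^{3} = -7 + 216 = 209$)
$380 \left(Z{\left(-13,b \right)} + 109\right) = 380 \left(209 + 109\right) = 380 \cdot 318 = 120840$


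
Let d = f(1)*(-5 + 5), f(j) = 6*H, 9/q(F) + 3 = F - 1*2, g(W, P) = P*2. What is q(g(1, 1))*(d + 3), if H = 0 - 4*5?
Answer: -9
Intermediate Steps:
g(W, P) = 2*P
H = -20 (H = 0 - 20 = -20)
q(F) = 9/(-5 + F) (q(F) = 9/(-3 + (F - 1*2)) = 9/(-3 + (F - 2)) = 9/(-3 + (-2 + F)) = 9/(-5 + F))
f(j) = -120 (f(j) = 6*(-20) = -120)
d = 0 (d = -120*(-5 + 5) = -120*0 = 0)
q(g(1, 1))*(d + 3) = (9/(-5 + 2*1))*(0 + 3) = (9/(-5 + 2))*3 = (9/(-3))*3 = (9*(-1/3))*3 = -3*3 = -9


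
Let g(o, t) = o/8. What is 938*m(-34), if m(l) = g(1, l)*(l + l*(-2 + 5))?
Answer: -15946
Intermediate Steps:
g(o, t) = o/8 (g(o, t) = o*(⅛) = o/8)
m(l) = l/2 (m(l) = ((⅛)*1)*(l + l*(-2 + 5)) = (l + l*3)/8 = (l + 3*l)/8 = (4*l)/8 = l/2)
938*m(-34) = 938*((½)*(-34)) = 938*(-17) = -15946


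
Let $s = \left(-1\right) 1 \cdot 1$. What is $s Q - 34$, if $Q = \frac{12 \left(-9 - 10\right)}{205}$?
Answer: $- \frac{6742}{205} \approx -32.888$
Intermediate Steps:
$s = -1$ ($s = \left(-1\right) 1 = -1$)
$Q = - \frac{228}{205}$ ($Q = 12 \left(-19\right) \frac{1}{205} = \left(-228\right) \frac{1}{205} = - \frac{228}{205} \approx -1.1122$)
$s Q - 34 = \left(-1\right) \left(- \frac{228}{205}\right) - 34 = \frac{228}{205} - 34 = - \frac{6742}{205}$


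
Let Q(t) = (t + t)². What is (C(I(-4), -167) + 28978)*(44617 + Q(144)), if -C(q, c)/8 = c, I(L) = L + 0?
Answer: 3866884154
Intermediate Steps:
I(L) = L
Q(t) = 4*t² (Q(t) = (2*t)² = 4*t²)
C(q, c) = -8*c
(C(I(-4), -167) + 28978)*(44617 + Q(144)) = (-8*(-167) + 28978)*(44617 + 4*144²) = (1336 + 28978)*(44617 + 4*20736) = 30314*(44617 + 82944) = 30314*127561 = 3866884154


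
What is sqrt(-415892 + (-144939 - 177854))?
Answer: I*sqrt(738685) ≈ 859.47*I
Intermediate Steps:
sqrt(-415892 + (-144939 - 177854)) = sqrt(-415892 - 322793) = sqrt(-738685) = I*sqrt(738685)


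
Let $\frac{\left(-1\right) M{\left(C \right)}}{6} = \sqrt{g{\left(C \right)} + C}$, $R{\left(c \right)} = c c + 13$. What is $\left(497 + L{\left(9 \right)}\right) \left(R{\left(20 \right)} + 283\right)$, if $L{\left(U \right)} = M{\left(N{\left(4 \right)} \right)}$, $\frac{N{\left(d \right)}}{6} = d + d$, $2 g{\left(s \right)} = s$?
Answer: $345912 - 25056 \sqrt{2} \approx 3.1048 \cdot 10^{5}$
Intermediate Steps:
$g{\left(s \right)} = \frac{s}{2}$
$N{\left(d \right)} = 12 d$ ($N{\left(d \right)} = 6 \left(d + d\right) = 6 \cdot 2 d = 12 d$)
$R{\left(c \right)} = 13 + c^{2}$ ($R{\left(c \right)} = c^{2} + 13 = 13 + c^{2}$)
$M{\left(C \right)} = - 3 \sqrt{6} \sqrt{C}$ ($M{\left(C \right)} = - 6 \sqrt{\frac{C}{2} + C} = - 6 \sqrt{\frac{3 C}{2}} = - 6 \frac{\sqrt{6} \sqrt{C}}{2} = - 3 \sqrt{6} \sqrt{C}$)
$L{\left(U \right)} = - 36 \sqrt{2}$ ($L{\left(U \right)} = - 3 \sqrt{6} \sqrt{12 \cdot 4} = - 3 \sqrt{6} \sqrt{48} = - 3 \sqrt{6} \cdot 4 \sqrt{3} = - 36 \sqrt{2}$)
$\left(497 + L{\left(9 \right)}\right) \left(R{\left(20 \right)} + 283\right) = \left(497 - 36 \sqrt{2}\right) \left(\left(13 + 20^{2}\right) + 283\right) = \left(497 - 36 \sqrt{2}\right) \left(\left(13 + 400\right) + 283\right) = \left(497 - 36 \sqrt{2}\right) \left(413 + 283\right) = \left(497 - 36 \sqrt{2}\right) 696 = 345912 - 25056 \sqrt{2}$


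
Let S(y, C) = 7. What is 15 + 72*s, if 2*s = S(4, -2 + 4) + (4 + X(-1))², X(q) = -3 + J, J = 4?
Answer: 1167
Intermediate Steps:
X(q) = 1 (X(q) = -3 + 4 = 1)
s = 16 (s = (7 + (4 + 1)²)/2 = (7 + 5²)/2 = (7 + 25)/2 = (½)*32 = 16)
15 + 72*s = 15 + 72*16 = 15 + 1152 = 1167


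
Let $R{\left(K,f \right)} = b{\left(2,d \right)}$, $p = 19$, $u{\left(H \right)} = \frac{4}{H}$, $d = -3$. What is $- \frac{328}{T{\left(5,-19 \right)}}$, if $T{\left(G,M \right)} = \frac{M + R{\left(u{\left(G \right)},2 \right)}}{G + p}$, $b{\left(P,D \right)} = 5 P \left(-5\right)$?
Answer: $\frac{2624}{23} \approx 114.09$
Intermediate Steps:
$b{\left(P,D \right)} = - 25 P$
$R{\left(K,f \right)} = -50$ ($R{\left(K,f \right)} = \left(-25\right) 2 = -50$)
$T{\left(G,M \right)} = \frac{-50 + M}{19 + G}$ ($T{\left(G,M \right)} = \frac{M - 50}{G + 19} = \frac{-50 + M}{19 + G}$)
$- \frac{328}{T{\left(5,-19 \right)}} = - \frac{328}{\frac{1}{19 + 5} \left(-50 - 19\right)} = - \frac{328}{\frac{1}{24} \left(-69\right)} = - \frac{328}{- \frac{23}{8}} = \left(-328\right) \left(- \frac{8}{23}\right) = \frac{2624}{23}$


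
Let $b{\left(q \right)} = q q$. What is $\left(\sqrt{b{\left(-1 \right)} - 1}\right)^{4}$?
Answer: $0$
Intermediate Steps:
$b{\left(q \right)} = q^{2}$
$\left(\sqrt{b{\left(-1 \right)} - 1}\right)^{4} = \left(\sqrt{\left(-1\right)^{2} - 1}\right)^{4} = \left(\sqrt{1 - 1}\right)^{4} = \left(\sqrt{0}\right)^{4} = 0^{4} = 0$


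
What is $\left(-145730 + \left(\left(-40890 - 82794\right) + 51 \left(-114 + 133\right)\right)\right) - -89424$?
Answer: $-179021$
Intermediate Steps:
$\left(-145730 + \left(\left(-40890 - 82794\right) + 51 \left(-114 + 133\right)\right)\right) - -89424 = \left(-145730 + \left(-123684 + 51 \cdot 19\right)\right) + \left(-36049 + 125473\right) = \left(-145730 + \left(-123684 + 969\right)\right) + 89424 = \left(-145730 - 122715\right) + 89424 = -268445 + 89424 = -179021$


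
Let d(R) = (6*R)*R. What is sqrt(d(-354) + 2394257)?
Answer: sqrt(3146153) ≈ 1773.7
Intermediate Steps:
d(R) = 6*R**2
sqrt(d(-354) + 2394257) = sqrt(6*(-354)**2 + 2394257) = sqrt(6*125316 + 2394257) = sqrt(751896 + 2394257) = sqrt(3146153)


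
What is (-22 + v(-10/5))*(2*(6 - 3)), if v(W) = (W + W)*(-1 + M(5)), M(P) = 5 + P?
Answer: -348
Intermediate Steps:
v(W) = 18*W (v(W) = (W + W)*(-1 + (5 + 5)) = (2*W)*(-1 + 10) = (2*W)*9 = 18*W)
(-22 + v(-10/5))*(2*(6 - 3)) = (-22 + 18*(-10/5))*(2*(6 - 3)) = (-22 + 18*(-10*1/5))*(2*3) = (-22 + 18*(-2))*6 = (-22 - 36)*6 = -58*6 = -348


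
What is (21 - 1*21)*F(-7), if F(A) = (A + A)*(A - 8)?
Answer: 0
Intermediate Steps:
F(A) = 2*A*(-8 + A) (F(A) = (2*A)*(-8 + A) = 2*A*(-8 + A))
(21 - 1*21)*F(-7) = (21 - 1*21)*(2*(-7)*(-8 - 7)) = (21 - 21)*(2*(-7)*(-15)) = 0*210 = 0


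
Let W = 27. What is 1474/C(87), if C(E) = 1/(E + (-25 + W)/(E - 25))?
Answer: 3976852/31 ≈ 1.2829e+5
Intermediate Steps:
C(E) = 1/(E + 2/(-25 + E)) (C(E) = 1/(E + (-25 + 27)/(E - 25)) = 1/(E + 2/(-25 + E)))
1474/C(87) = 1474/(((-25 + 87)/(2 + 87² - 25*87))) = 1474/((62/(2 + 7569 - 2175))) = 1474/((62/5396)) = 1474/(((1/5396)*62)) = 1474/(31/2698) = 1474*(2698/31) = 3976852/31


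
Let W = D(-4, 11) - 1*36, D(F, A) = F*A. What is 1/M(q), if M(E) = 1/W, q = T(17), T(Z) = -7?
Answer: -80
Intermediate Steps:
D(F, A) = A*F
q = -7
W = -80 (W = 11*(-4) - 1*36 = -44 - 36 = -80)
M(E) = -1/80 (M(E) = 1/(-80) = -1/80)
1/M(q) = 1/(-1/80) = -80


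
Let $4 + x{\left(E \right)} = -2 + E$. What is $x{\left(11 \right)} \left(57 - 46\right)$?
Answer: $55$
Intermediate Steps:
$x{\left(E \right)} = -6 + E$ ($x{\left(E \right)} = -4 + \left(-2 + E\right) = -6 + E$)
$x{\left(11 \right)} \left(57 - 46\right) = \left(-6 + 11\right) \left(57 - 46\right) = 5 \cdot 11 = 55$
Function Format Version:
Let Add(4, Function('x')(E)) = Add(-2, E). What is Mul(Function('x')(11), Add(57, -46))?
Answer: 55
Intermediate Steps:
Function('x')(E) = Add(-6, E) (Function('x')(E) = Add(-4, Add(-2, E)) = Add(-6, E))
Mul(Function('x')(11), Add(57, -46)) = Mul(Add(-6, 11), Add(57, -46)) = Mul(5, 11) = 55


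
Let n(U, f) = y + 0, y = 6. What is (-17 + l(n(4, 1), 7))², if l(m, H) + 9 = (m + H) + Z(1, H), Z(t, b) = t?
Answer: 144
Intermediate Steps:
n(U, f) = 6 (n(U, f) = 6 + 0 = 6)
l(m, H) = -8 + H + m (l(m, H) = -9 + ((m + H) + 1) = -9 + ((H + m) + 1) = -9 + (1 + H + m) = -8 + H + m)
(-17 + l(n(4, 1), 7))² = (-17 + (-8 + 7 + 6))² = (-17 + 5)² = (-12)² = 144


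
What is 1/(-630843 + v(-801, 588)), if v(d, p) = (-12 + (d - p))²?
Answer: 1/1331958 ≈ 7.5077e-7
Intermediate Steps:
v(d, p) = (-12 + d - p)²
1/(-630843 + v(-801, 588)) = 1/(-630843 + (12 + 588 - 1*(-801))²) = 1/(-630843 + (12 + 588 + 801)²) = 1/(-630843 + 1401²) = 1/(-630843 + 1962801) = 1/1331958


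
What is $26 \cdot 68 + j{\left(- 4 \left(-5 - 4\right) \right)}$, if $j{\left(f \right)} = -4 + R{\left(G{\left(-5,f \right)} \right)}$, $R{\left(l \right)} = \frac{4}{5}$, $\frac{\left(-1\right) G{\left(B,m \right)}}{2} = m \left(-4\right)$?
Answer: $\frac{8824}{5} \approx 1764.8$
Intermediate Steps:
$G{\left(B,m \right)} = 8 m$ ($G{\left(B,m \right)} = - 2 m \left(-4\right) = - 2 \left(- 4 m\right) = 8 m$)
$R{\left(l \right)} = \frac{4}{5}$ ($R{\left(l \right)} = 4 \cdot \frac{1}{5} = \frac{4}{5}$)
$j{\left(f \right)} = - \frac{16}{5}$ ($j{\left(f \right)} = -4 + \frac{4}{5} = - \frac{16}{5}$)
$26 \cdot 68 + j{\left(- 4 \left(-5 - 4\right) \right)} = 26 \cdot 68 - \frac{16}{5} = 1768 - \frac{16}{5} = \frac{8824}{5}$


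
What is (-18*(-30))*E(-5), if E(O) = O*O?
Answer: 13500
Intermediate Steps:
E(O) = O**2
(-18*(-30))*E(-5) = -18*(-30)*(-5)**2 = 540*25 = 13500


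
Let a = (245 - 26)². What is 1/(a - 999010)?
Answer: -1/951049 ≈ -1.0515e-6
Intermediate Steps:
a = 47961 (a = 219² = 47961)
1/(a - 999010) = 1/(47961 - 999010) = 1/(-951049) = -1/951049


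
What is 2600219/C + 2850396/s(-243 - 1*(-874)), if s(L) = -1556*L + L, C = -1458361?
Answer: -291663228037/62215265435 ≈ -4.6880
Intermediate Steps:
s(L) = -1555*L
2600219/C + 2850396/s(-243 - 1*(-874)) = 2600219/(-1458361) + 2850396/((-1555*(-243 - 1*(-874)))) = 2600219*(-1/1458361) + 2850396/((-1555*(-243 + 874))) = -113053/63407 + 2850396/((-1555*631)) = -113053/63407 + 2850396/(-981205) = -113053/63407 + 2850396*(-1/981205) = -113053/63407 - 2850396/981205 = -291663228037/62215265435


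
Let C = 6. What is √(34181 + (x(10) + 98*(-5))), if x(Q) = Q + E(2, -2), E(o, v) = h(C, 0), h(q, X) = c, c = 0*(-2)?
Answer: √33701 ≈ 183.58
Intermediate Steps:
c = 0
h(q, X) = 0
E(o, v) = 0
x(Q) = Q (x(Q) = Q + 0 = Q)
√(34181 + (x(10) + 98*(-5))) = √(34181 + (10 + 98*(-5))) = √(34181 + (10 - 490)) = √(34181 - 480) = √33701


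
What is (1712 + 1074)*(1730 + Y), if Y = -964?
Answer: 2134076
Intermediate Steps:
(1712 + 1074)*(1730 + Y) = (1712 + 1074)*(1730 - 964) = 2786*766 = 2134076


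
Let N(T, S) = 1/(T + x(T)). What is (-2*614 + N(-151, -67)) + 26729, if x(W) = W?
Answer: 7701301/302 ≈ 25501.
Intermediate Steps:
N(T, S) = 1/(2*T) (N(T, S) = 1/(T + T) = 1/(2*T))
(-2*614 + N(-151, -67)) + 26729 = (-2*614 + (½)/(-151)) + 26729 = (-1228 + (½)*(-1/151)) + 26729 = (-1228 - 1/302) + 26729 = -370857/302 + 26729 = 7701301/302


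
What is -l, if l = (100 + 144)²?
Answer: -59536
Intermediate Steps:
l = 59536 (l = 244² = 59536)
-l = -1*59536 = -59536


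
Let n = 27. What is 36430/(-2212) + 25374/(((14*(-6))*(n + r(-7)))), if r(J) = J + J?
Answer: -285443/7189 ≈ -39.706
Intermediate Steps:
r(J) = 2*J
36430/(-2212) + 25374/(((14*(-6))*(n + r(-7)))) = 36430/(-2212) + 25374/(((14*(-6))*(27 + 2*(-7)))) = 36430*(-1/2212) + 25374/((-84*(27 - 14))) = -18215/1106 + 25374/((-84*13)) = -18215/1106 + 25374/(-1092) = -18215/1106 + 25374*(-1/1092) = -18215/1106 - 4229/182 = -285443/7189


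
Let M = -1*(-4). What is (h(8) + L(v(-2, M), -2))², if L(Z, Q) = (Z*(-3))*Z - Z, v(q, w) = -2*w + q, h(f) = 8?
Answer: 79524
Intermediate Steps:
M = 4
v(q, w) = q - 2*w
L(Z, Q) = -Z - 3*Z² (L(Z, Q) = (-3*Z)*Z - Z = -3*Z² - Z = -Z - 3*Z²)
(h(8) + L(v(-2, M), -2))² = (8 - (-2 - 2*4)*(1 + 3*(-2 - 2*4)))² = (8 - (-2 - 8)*(1 + 3*(-2 - 8)))² = (8 - 1*(-10)*(1 + 3*(-10)))² = (8 - 1*(-10)*(1 - 30))² = (8 - 1*(-10)*(-29))² = (8 - 290)² = (-282)² = 79524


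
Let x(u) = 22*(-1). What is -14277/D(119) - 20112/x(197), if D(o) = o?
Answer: 1039617/1309 ≈ 794.21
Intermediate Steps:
x(u) = -22
-14277/D(119) - 20112/x(197) = -14277/119 - 20112/(-22) = -14277*1/119 - 20112*(-1/22) = -14277/119 + 10056/11 = 1039617/1309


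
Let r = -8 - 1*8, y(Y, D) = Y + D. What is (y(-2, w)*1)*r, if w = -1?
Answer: 48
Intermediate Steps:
y(Y, D) = D + Y
r = -16 (r = -8 - 8 = -16)
(y(-2, w)*1)*r = ((-1 - 2)*1)*(-16) = -3*1*(-16) = -3*(-16) = 48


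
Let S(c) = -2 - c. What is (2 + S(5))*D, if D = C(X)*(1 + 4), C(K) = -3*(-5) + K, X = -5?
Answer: -250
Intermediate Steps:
C(K) = 15 + K
D = 50 (D = (15 - 5)*(1 + 4) = 10*5 = 50)
(2 + S(5))*D = (2 + (-2 - 1*5))*50 = (2 + (-2 - 5))*50 = (2 - 7)*50 = -5*50 = -250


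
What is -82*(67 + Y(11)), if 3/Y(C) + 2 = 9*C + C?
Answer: -98933/18 ≈ -5496.3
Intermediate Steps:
Y(C) = 3/(-2 + 10*C) (Y(C) = 3/(-2 + (9*C + C)) = 3/(-2 + 10*C))
-82*(67 + Y(11)) = -82*(67 + 3/(2*(-1 + 5*11))) = -82*(67 + 3/(2*(-1 + 55))) = -82*(67 + (3/2)/54) = -82*(67 + (3/2)*(1/54)) = -82*(67 + 1/36) = -82*2413/36 = -98933/18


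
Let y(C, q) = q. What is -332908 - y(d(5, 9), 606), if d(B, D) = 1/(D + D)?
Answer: -333514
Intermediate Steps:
d(B, D) = 1/(2*D)
-332908 - y(d(5, 9), 606) = -332908 - 1*606 = -332908 - 606 = -333514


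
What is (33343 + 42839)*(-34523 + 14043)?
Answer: -1560207360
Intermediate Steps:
(33343 + 42839)*(-34523 + 14043) = 76182*(-20480) = -1560207360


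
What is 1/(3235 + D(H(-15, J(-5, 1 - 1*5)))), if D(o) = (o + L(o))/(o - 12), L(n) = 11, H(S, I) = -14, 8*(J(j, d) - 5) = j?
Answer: 26/84113 ≈ 0.00030911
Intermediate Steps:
J(j, d) = 5 + j/8
D(o) = (11 + o)/(-12 + o) (D(o) = (o + 11)/(o - 12) = (11 + o)/(-12 + o))
1/(3235 + D(H(-15, J(-5, 1 - 1*5)))) = 1/(3235 + (11 - 14)/(-12 - 14)) = 1/(3235 - 3/(-26)) = 1/(3235 - 1/26*(-3)) = 1/(3235 + 3/26) = 1/(84113/26) = 26/84113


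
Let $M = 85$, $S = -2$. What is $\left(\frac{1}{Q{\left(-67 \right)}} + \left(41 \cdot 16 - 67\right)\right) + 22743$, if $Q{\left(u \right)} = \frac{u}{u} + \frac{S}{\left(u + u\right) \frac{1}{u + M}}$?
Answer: $\frac{1983287}{85} \approx 23333.0$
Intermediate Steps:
$Q{\left(u \right)} = 1 - \frac{85 + u}{u}$ ($Q{\left(u \right)} = \frac{u}{u} - \frac{2}{\left(u + u\right) \frac{1}{u + 85}} = 1 - \frac{2}{2 u \frac{1}{85 + u}} = 1 - 2 \frac{85 + u}{2 u} = 1 - \frac{85 + u}{u}$)
$\left(\frac{1}{Q{\left(-67 \right)}} + \left(41 \cdot 16 - 67\right)\right) + 22743 = \left(\frac{1}{\left(-85\right) \frac{1}{-67}} + \left(41 \cdot 16 - 67\right)\right) + 22743 = \left(\frac{1}{\left(-85\right) \left(- \frac{1}{67}\right)} + \left(656 - 67\right)\right) + 22743 = \left(\frac{1}{\frac{85}{67}} + 589\right) + 22743 = \left(\frac{67}{85} + 589\right) + 22743 = \frac{50132}{85} + 22743 = \frac{1983287}{85}$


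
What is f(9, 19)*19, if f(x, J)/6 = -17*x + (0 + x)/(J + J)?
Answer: -17415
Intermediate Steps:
f(x, J) = -102*x + 3*x/J (f(x, J) = 6*(-17*x + (0 + x)/(J + J)) = 6*(-17*x + x/((2*J))) = 6*(-17*x + x*(1/(2*J))) = 6*(-17*x + x/(2*J)) = -102*x + 3*x/J)
f(9, 19)*19 = (-102*9 + 3*9/19)*19 = (-918 + 3*9*(1/19))*19 = (-918 + 27/19)*19 = -17415/19*19 = -17415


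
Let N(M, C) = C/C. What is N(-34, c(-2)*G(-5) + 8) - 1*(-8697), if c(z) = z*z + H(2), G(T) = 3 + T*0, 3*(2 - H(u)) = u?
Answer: 8698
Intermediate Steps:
H(u) = 2 - u/3
G(T) = 3 (G(T) = 3 + 0 = 3)
c(z) = 4/3 + z**2 (c(z) = z*z + (2 - 1/3*2) = z**2 + (2 - 2/3) = z**2 + 4/3 = 4/3 + z**2)
N(M, C) = 1
N(-34, c(-2)*G(-5) + 8) - 1*(-8697) = 1 - 1*(-8697) = 1 + 8697 = 8698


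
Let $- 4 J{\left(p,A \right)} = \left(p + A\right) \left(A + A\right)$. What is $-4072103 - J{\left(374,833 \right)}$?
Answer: $- \frac{7138775}{2} \approx -3.5694 \cdot 10^{6}$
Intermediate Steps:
$J{\left(p,A \right)} = - \frac{A \left(A + p\right)}{2}$ ($J{\left(p,A \right)} = - \frac{\left(p + A\right) \left(A + A\right)}{4} = - \frac{\left(A + p\right) 2 A}{4} = - \frac{2 A \left(A + p\right)}{4} = - \frac{A \left(A + p\right)}{2}$)
$-4072103 - J{\left(374,833 \right)} = -4072103 - \left(- \frac{1}{2}\right) 833 \left(833 + 374\right) = -4072103 - \left(- \frac{1}{2}\right) 833 \cdot 1207 = -4072103 - - \frac{1005431}{2} = -4072103 + \frac{1005431}{2} = - \frac{7138775}{2}$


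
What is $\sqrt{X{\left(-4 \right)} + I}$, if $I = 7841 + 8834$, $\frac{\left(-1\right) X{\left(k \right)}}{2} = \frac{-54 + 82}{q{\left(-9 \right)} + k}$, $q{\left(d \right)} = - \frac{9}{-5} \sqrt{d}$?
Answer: $\frac{\sqrt{21260961075 + 8535240 i}}{1129} \approx 129.15 + 0.025924 i$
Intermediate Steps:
$q{\left(d \right)} = \frac{9 \sqrt{d}}{5}$ ($q{\left(d \right)} = \left(-9\right) \left(- \frac{1}{5}\right) \sqrt{d} = \frac{9 \sqrt{d}}{5}$)
$X{\left(k \right)} = - \frac{56}{k + \frac{27 i}{5}}$ ($X{\left(k \right)} = - 2 \frac{-54 + 82}{\frac{9 \sqrt{-9}}{5} + k} = - 2 \frac{28}{\frac{9 \cdot 3 i}{5} + k} = - 2 \frac{28}{\frac{27 i}{5} + k} = - 2 \frac{28}{k + \frac{27 i}{5}} = - \frac{56}{k + \frac{27 i}{5}}$)
$I = 16675$
$\sqrt{X{\left(-4 \right)} + I} = \sqrt{- \frac{280}{5 \left(-4\right) + 27 i} + 16675} = \sqrt{- \frac{280}{-20 + 27 i} + 16675} = \sqrt{- 280 \frac{-20 - 27 i}{1129} + 16675} = \sqrt{- \frac{280 \left(-20 - 27 i\right)}{1129} + 16675} = \sqrt{16675 - \frac{280 \left(-20 - 27 i\right)}{1129}}$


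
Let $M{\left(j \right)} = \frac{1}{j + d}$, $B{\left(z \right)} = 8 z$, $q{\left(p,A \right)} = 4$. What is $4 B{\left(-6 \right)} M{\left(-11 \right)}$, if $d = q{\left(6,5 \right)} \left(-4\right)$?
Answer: $\frac{64}{9} \approx 7.1111$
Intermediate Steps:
$d = -16$ ($d = 4 \left(-4\right) = -16$)
$M{\left(j \right)} = \frac{1}{-16 + j}$ ($M{\left(j \right)} = \frac{1}{j - 16} = \frac{1}{-16 + j}$)
$4 B{\left(-6 \right)} M{\left(-11 \right)} = \frac{4 \cdot 8 \left(-6\right)}{-16 - 11} = \frac{4 \left(-48\right)}{-27} = \left(-192\right) \left(- \frac{1}{27}\right) = \frac{64}{9}$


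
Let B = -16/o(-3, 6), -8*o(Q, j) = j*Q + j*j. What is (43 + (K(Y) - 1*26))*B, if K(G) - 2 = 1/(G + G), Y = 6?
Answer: 3664/27 ≈ 135.70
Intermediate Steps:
o(Q, j) = -j²/8 - Q*j/8 (o(Q, j) = -(j*Q + j*j)/8 = -(Q*j + j²)/8 = -(j² + Q*j)/8 = -j²/8 - Q*j/8)
B = 64/9 (B = -16*(-4/(3*(-3 + 6))) = -16/((-⅛*6*3)) = -16/(-9/4) = -16*(-4/9) = 64/9 ≈ 7.1111)
K(G) = 2 + 1/(2*G) (K(G) = 2 + 1/(G + G) = 2 + 1/(2*G))
(43 + (K(Y) - 1*26))*B = (43 + ((2 + (½)/6) - 1*26))*(64/9) = (43 + ((2 + (½)*(⅙)) - 26))*(64/9) = (43 + ((2 + 1/12) - 26))*(64/9) = (43 + (25/12 - 26))*(64/9) = (43 - 287/12)*(64/9) = (229/12)*(64/9) = 3664/27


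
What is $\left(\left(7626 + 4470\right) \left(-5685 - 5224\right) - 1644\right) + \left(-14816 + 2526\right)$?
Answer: $-131969198$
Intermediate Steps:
$\left(\left(7626 + 4470\right) \left(-5685 - 5224\right) - 1644\right) + \left(-14816 + 2526\right) = \left(12096 \left(-10909\right) - 1644\right) - 12290 = \left(-131955264 - 1644\right) - 12290 = -131956908 - 12290 = -131969198$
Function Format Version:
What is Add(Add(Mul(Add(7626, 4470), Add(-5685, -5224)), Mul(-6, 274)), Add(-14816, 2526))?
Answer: -131969198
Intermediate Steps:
Add(Add(Mul(Add(7626, 4470), Add(-5685, -5224)), Mul(-6, 274)), Add(-14816, 2526)) = Add(Add(Mul(12096, -10909), -1644), -12290) = Add(Add(-131955264, -1644), -12290) = Add(-131956908, -12290) = -131969198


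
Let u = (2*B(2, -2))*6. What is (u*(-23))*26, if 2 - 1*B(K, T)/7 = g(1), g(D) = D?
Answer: -50232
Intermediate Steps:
B(K, T) = 7 (B(K, T) = 14 - 7*1 = 14 - 7 = 7)
u = 84 (u = (2*7)*6 = 14*6 = 84)
(u*(-23))*26 = (84*(-23))*26 = -1932*26 = -50232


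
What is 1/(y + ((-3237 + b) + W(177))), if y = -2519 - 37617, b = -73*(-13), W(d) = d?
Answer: -1/42247 ≈ -2.3670e-5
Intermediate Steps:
b = 949
y = -40136
1/(y + ((-3237 + b) + W(177))) = 1/(-40136 + ((-3237 + 949) + 177)) = 1/(-40136 + (-2288 + 177)) = 1/(-40136 - 2111) = 1/(-42247) = -1/42247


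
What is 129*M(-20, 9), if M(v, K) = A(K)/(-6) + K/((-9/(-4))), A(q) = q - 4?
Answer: 817/2 ≈ 408.50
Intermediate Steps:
A(q) = -4 + q
M(v, K) = 2/3 + 5*K/18 (M(v, K) = (-4 + K)/(-6) + K/((-9/(-4))) = (-4 + K)*(-1/6) + K/((-9*(-1/4))) = (2/3 - K/6) + K/(9/4) = (2/3 - K/6) + K*(4/9) = (2/3 - K/6) + 4*K/9 = 2/3 + 5*K/18)
129*M(-20, 9) = 129*(2/3 + (5/18)*9) = 129*(2/3 + 5/2) = 129*(19/6) = 817/2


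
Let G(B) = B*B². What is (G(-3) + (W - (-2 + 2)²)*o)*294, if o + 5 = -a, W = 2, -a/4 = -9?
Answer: -32046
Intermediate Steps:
a = 36 (a = -4*(-9) = 36)
G(B) = B³
o = -41 (o = -5 - 1*36 = -5 - 36 = -41)
(G(-3) + (W - (-2 + 2)²)*o)*294 = ((-3)³ + (2 - (-2 + 2)²)*(-41))*294 = (-27 + (2 - 1*0²)*(-41))*294 = (-27 + (2 - 1*0)*(-41))*294 = (-27 + (2 + 0)*(-41))*294 = (-27 + 2*(-41))*294 = (-27 - 82)*294 = -109*294 = -32046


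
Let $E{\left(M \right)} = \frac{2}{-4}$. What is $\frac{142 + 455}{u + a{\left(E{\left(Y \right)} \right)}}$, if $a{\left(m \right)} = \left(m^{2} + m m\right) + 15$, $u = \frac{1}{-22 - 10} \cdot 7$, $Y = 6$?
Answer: $\frac{6368}{163} \approx 39.068$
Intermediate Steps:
$E{\left(M \right)} = - \frac{1}{2}$ ($E{\left(M \right)} = 2 \left(- \frac{1}{4}\right) = - \frac{1}{2}$)
$u = - \frac{7}{32}$ ($u = \frac{1}{-32} \cdot 7 = \left(- \frac{1}{32}\right) 7 = - \frac{7}{32} \approx -0.21875$)
$a{\left(m \right)} = 15 + 2 m^{2}$ ($a{\left(m \right)} = \left(m^{2} + m^{2}\right) + 15 = 2 m^{2} + 15 = 15 + 2 m^{2}$)
$\frac{142 + 455}{u + a{\left(E{\left(Y \right)} \right)}} = \frac{142 + 455}{- \frac{7}{32} + \left(15 + 2 \left(- \frac{1}{2}\right)^{2}\right)} = \frac{597}{- \frac{7}{32} + \left(15 + 2 \cdot \frac{1}{4}\right)} = \frac{597}{- \frac{7}{32} + \left(15 + \frac{1}{2}\right)} = \frac{597}{- \frac{7}{32} + \frac{31}{2}} = \frac{597}{\frac{489}{32}} = 597 \cdot \frac{32}{489} = \frac{6368}{163}$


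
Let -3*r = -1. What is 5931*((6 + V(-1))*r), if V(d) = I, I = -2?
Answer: 7908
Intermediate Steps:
r = 1/3 (r = -1/3*(-1) = 1/3 ≈ 0.33333)
V(d) = -2
5931*((6 + V(-1))*r) = 5931*((6 - 2)*(1/3)) = 5931*(4*(1/3)) = 5931*(4/3) = 7908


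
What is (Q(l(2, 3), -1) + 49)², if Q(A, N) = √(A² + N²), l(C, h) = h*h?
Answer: (49 + √82)² ≈ 3370.4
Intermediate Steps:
l(C, h) = h²
(Q(l(2, 3), -1) + 49)² = (√((3²)² + (-1)²) + 49)² = (√(9² + 1) + 49)² = (√(81 + 1) + 49)² = (√82 + 49)² = (49 + √82)²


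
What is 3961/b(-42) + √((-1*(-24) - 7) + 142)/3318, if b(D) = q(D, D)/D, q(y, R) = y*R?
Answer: -3961/42 + √159/3318 ≈ -94.306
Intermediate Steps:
q(y, R) = R*y
b(D) = D (b(D) = (D*D)/D = D²/D = D)
3961/b(-42) + √((-1*(-24) - 7) + 142)/3318 = 3961/(-42) + √((-1*(-24) - 7) + 142)/3318 = 3961*(-1/42) + √((24 - 7) + 142)*(1/3318) = -3961/42 + √(17 + 142)*(1/3318) = -3961/42 + √159*(1/3318) = -3961/42 + √159/3318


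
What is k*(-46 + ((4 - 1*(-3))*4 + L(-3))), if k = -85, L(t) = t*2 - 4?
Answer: 2380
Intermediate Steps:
L(t) = -4 + 2*t (L(t) = 2*t - 4 = -4 + 2*t)
k*(-46 + ((4 - 1*(-3))*4 + L(-3))) = -85*(-46 + ((4 - 1*(-3))*4 + (-4 + 2*(-3)))) = -85*(-46 + ((4 + 3)*4 + (-4 - 6))) = -85*(-46 + (7*4 - 10)) = -85*(-46 + (28 - 10)) = -85*(-46 + 18) = -85*(-28) = 2380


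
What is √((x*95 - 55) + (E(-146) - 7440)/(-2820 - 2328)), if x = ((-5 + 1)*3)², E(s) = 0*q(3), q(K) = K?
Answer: √2507824605/429 ≈ 116.73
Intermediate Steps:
E(s) = 0 (E(s) = 0*3 = 0)
x = 144 (x = (-4*3)² = (-12)² = 144)
√((x*95 - 55) + (E(-146) - 7440)/(-2820 - 2328)) = √((144*95 - 55) + (0 - 7440)/(-2820 - 2328)) = √((13680 - 55) - 7440/(-5148)) = √(13625 - 7440*(-1/5148)) = √(13625 + 620/429) = √(5845745/429) = √2507824605/429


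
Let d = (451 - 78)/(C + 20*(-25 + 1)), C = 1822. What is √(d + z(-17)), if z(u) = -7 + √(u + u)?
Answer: √(-12106182 + 1800964*I*√34)/1342 ≈ 1.0432 + 2.7947*I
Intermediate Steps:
d = 373/1342 (d = (451 - 78)/(1822 + 20*(-25 + 1)) = 373/(1822 + 20*(-24)) = 373/(1822 - 480) = 373/1342 ≈ 0.27794)
z(u) = -7 + √2*√u (z(u) = -7 + √(2*u) = -7 + √2*√u)
√(d + z(-17)) = √(373/1342 + (-7 + √2*√(-17))) = √(373/1342 + (-7 + √2*(I*√17))) = √(373/1342 + (-7 + I*√34)) = √(-9021/1342 + I*√34)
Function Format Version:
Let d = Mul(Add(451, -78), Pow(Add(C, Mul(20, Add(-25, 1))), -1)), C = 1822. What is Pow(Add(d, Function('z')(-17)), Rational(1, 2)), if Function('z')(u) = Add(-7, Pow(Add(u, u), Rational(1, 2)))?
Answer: Mul(Rational(1, 1342), Pow(Add(-12106182, Mul(1800964, I, Pow(34, Rational(1, 2)))), Rational(1, 2))) ≈ Add(1.0432, Mul(2.7947, I))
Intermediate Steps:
d = Rational(373, 1342) (d = Mul(Add(451, -78), Pow(Add(1822, Mul(20, Add(-25, 1))), -1)) = Mul(373, Pow(Add(1822, Mul(20, -24)), -1)) = Mul(373, Pow(Add(1822, -480), -1)) = Mul(373, Pow(1342, -1)) = Mul(373, Rational(1, 1342)) = Rational(373, 1342) ≈ 0.27794)
Function('z')(u) = Add(-7, Mul(Pow(2, Rational(1, 2)), Pow(u, Rational(1, 2)))) (Function('z')(u) = Add(-7, Pow(Mul(2, u), Rational(1, 2))) = Add(-7, Mul(Pow(2, Rational(1, 2)), Pow(u, Rational(1, 2)))))
Pow(Add(d, Function('z')(-17)), Rational(1, 2)) = Pow(Add(Rational(373, 1342), Add(-7, Mul(Pow(2, Rational(1, 2)), Pow(-17, Rational(1, 2))))), Rational(1, 2)) = Pow(Add(Rational(373, 1342), Add(-7, Mul(Pow(2, Rational(1, 2)), Mul(I, Pow(17, Rational(1, 2)))))), Rational(1, 2)) = Pow(Add(Rational(373, 1342), Add(-7, Mul(I, Pow(34, Rational(1, 2))))), Rational(1, 2)) = Pow(Add(Rational(-9021, 1342), Mul(I, Pow(34, Rational(1, 2)))), Rational(1, 2))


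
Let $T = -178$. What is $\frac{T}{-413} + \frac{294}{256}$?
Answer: $\frac{83495}{52864} \approx 1.5794$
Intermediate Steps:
$\frac{T}{-413} + \frac{294}{256} = - \frac{178}{-413} + \frac{294}{256} = \left(-178\right) \left(- \frac{1}{413}\right) + 294 \cdot \frac{1}{256} = \frac{178}{413} + \frac{147}{128} = \frac{83495}{52864}$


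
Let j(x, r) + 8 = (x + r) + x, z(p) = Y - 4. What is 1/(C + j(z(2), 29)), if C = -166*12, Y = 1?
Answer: -1/1977 ≈ -0.00050582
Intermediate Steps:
z(p) = -3 (z(p) = 1 - 4 = -3)
j(x, r) = -8 + r + 2*x (j(x, r) = -8 + ((x + r) + x) = -8 + ((r + x) + x) = -8 + (r + 2*x) = -8 + r + 2*x)
C = -1992
1/(C + j(z(2), 29)) = 1/(-1992 + (-8 + 29 + 2*(-3))) = 1/(-1992 + (-8 + 29 - 6)) = 1/(-1992 + 15) = 1/(-1977) = -1/1977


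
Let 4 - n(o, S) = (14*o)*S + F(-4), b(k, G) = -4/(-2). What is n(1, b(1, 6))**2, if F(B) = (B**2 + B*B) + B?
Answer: 2704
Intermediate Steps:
b(k, G) = 2 (b(k, G) = -4*(-1/2) = 2)
F(B) = B + 2*B**2 (F(B) = (B**2 + B**2) + B = 2*B**2 + B = B + 2*B**2)
n(o, S) = -24 - 14*S*o (n(o, S) = 4 - ((14*o)*S - 4*(1 + 2*(-4))) = 4 - (14*S*o - 4*(1 - 8)) = 4 - (14*S*o - 4*(-7)) = 4 - (14*S*o + 28) = 4 - (28 + 14*S*o) = 4 + (-28 - 14*S*o) = -24 - 14*S*o)
n(1, b(1, 6))**2 = (-24 - 14*2*1)**2 = (-24 - 28)**2 = (-52)**2 = 2704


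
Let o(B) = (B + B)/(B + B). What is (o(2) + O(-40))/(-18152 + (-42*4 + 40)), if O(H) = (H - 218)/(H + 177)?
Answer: 121/2504360 ≈ 4.8316e-5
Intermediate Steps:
O(H) = (-218 + H)/(177 + H)
o(B) = 1 (o(B) = (2*B)/((2*B)) = (2*B)*(1/(2*B)) = 1)
(o(2) + O(-40))/(-18152 + (-42*4 + 40)) = (1 + (-218 - 40)/(177 - 40))/(-18152 + (-42*4 + 40)) = (1 - 258/137)/(-18152 + (-168 + 40)) = (1 + (1/137)*(-258))/(-18152 - 128) = (1 - 258/137)/(-18280) = -121/137*(-1/18280) = 121/2504360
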